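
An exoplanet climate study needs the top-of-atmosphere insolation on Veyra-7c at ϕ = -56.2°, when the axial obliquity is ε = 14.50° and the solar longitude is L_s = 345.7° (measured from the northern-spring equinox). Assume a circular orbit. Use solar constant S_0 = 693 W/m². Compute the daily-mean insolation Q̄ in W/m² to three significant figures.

Solar declination: sin δ = sin ε · sin L_s = sin 14.50° × sin 345.7° = -0.06184, so δ = -3.546°.
cos h₀ = −tan(-56.2°) tan(-3.546°) = -0.0926, h₀ = 1.6635 rad.
Bracket: h₀ sin ϕ sin δ + cos ϕ cos δ sin h₀ = 1.6635×-0.83098×-0.06184 + 0.55630×0.99809×0.99571 = 0.085484 + 0.552855 = 0.638339.
Q̄ = (S_0/π) × [bracket] = (693/π) × 0.638339 = 140.8 W/m².

Q̄ ≈ 141 W/m²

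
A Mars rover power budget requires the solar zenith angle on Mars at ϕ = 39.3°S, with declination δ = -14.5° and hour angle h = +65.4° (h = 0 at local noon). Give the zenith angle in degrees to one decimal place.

θ_z = 61.9°

cos θ_z = sin ϕ sin δ + cos ϕ cos δ cos h = 0.158586 + 0.311874 = 0.470460.
θ_z = arccos(0.470460) = 61.9°.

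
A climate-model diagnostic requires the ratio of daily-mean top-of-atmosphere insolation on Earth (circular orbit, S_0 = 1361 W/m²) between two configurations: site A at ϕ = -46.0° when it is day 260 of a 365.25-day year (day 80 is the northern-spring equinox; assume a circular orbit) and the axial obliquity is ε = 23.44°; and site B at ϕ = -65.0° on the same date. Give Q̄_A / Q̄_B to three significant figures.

— Configuration A (ϕ=-46.0°):
Solar longitude: L_s = 360° × (260 − 80)/365.25 = 177.413°.
sin δ = sin 23.44° × sin 177.413° = 0.01796, so δ = +1.029°.
cos h₀ = −tan(-46.0°) tan(+1.029°) = 0.0186, h₀ = 1.5522 rad.
Bracket: h₀ sin ϕ sin δ + cos ϕ cos δ sin h₀ = 1.5522×-0.71934×0.01796 + 0.69466×0.99984×0.99983 = -0.020053 + 0.694431 = 0.674378.
Q̄ = (S_0/π) × [bracket] = (1361/π) × 0.674378 = 292.15 W/m².
— Configuration B (ϕ=-65.0°):
cos h₀ = −tan(-65.0°) tan(+1.029°) = 0.0385, h₀ = 1.5323 rad.
Bracket: h₀ sin ϕ sin δ + cos ϕ cos δ sin h₀ = 1.5323×-0.90631×0.01796 + 0.42262×0.99984×0.99926 = -0.024942 + 0.422240 = 0.397298.
Q̄ = (S_0/π) × [bracket] = (1361/π) × 0.397298 = 172.12 W/m².
Ratio Q̄_A / Q̄_B = 292.15 / 172.12 = 1.697.

Q̄_A / Q̄_B ≈ 1.70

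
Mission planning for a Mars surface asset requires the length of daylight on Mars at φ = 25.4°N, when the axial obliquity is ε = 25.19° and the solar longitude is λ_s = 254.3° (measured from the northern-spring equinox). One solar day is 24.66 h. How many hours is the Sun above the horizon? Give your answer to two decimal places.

10.64 h

Solar declination: sin δ = sin ε · sin λ_s = sin 25.19° × sin 254.3° = -0.40974, so δ = -24.189°.
cos H₀ = −tan φ · tan δ = −tan(+25.4°) × tan(-24.189°) = 0.2133, so H₀ = 1.3559 rad = 77.69°.
Daylight = 2H₀/(2π) × 24.66 h = (1.3559/π) × 24.66 = 10.64 h.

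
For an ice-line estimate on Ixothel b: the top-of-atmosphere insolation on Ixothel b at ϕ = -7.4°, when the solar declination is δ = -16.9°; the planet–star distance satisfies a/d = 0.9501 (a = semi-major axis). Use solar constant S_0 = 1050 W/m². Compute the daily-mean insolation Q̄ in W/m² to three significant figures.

Q̄ ≈ 304 W/m²

cos h₀ = −tan(-7.4°) tan(-16.900°) = -0.0395, h₀ = 1.6103 rad.
Bracket: h₀ sin ϕ sin δ + cos ϕ cos δ sin h₀ = 1.6103×-0.12880×-0.29070 + 0.99167×0.95681×0.99922 = 0.060293 + 0.948100 = 1.008393.
Inverse-square distance factor (a/d)² = 0.9501² = 0.902690.
Q̄ = (S_0/π) × 0.902690 × [bracket] = (1050/π) × 0.902690 × 1.008393 = 304.2 W/m².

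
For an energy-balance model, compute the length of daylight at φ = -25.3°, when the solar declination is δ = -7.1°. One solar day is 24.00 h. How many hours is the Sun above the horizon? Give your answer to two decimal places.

12.45 h

cos H₀ = −tan φ · tan δ = −tan(-25.3°) × tan(-7.100°) = -0.0589, so H₀ = 1.6297 rad = 93.38°.
Daylight = 2H₀/(2π) × 24.00 h = (1.6297/π) × 24.00 = 12.45 h.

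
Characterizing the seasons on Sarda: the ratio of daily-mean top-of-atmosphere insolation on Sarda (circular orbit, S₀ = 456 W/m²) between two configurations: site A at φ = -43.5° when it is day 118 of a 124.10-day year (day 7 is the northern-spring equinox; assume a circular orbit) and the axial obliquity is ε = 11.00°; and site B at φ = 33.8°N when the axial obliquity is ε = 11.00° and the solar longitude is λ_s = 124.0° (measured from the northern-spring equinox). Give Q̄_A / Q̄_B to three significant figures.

Q̄_A / Q̄_B ≈ 0.884

— Configuration A (φ=-43.5°):
Solar longitude: λ_s = 360° × (118 − 7)/124.10 = 321.998°.
sin δ = sin 11.00° × sin 321.998° = -0.11748, so δ = -6.747°.
cos H₀ = −tan(-43.5°) tan(-6.747°) = -0.1123, H₀ = 1.6833 rad.
Bracket: H₀ sin φ sin δ + cos φ cos δ sin H₀ = 1.6833×-0.68835×-0.11748 + 0.72537×0.99308×0.99368 = 0.136124 + 0.715798 = 0.851922.
Q̄ = (S₀/π) × [bracket] = (456/π) × 0.851922 = 123.66 W/m².
— Configuration B (φ=+33.8°):
Solar declination: sin δ = sin ε · sin λ_s = sin 11.00° × sin 124.0° = 0.15819, so δ = +9.102°.
cos H₀ = −tan(+33.8°) tan(+9.102°) = -0.1072, H₀ = 1.6783 rad.
Bracket: H₀ sin φ sin δ + cos φ cos δ sin H₀ = 1.6783×0.55630×0.15819 + 0.83098×0.98741×0.99423 = 0.147692 + 0.815784 = 0.963476.
Q̄ = (S₀/π) × [bracket] = (456/π) × 0.963476 = 139.85 W/m².
Ratio Q̄_A / Q̄_B = 123.66 / 139.85 = 0.8842.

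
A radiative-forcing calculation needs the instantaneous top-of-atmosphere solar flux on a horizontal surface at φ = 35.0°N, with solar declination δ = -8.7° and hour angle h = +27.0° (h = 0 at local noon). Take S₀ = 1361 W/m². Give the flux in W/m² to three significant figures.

864 W/m²

cos θ_z = sin φ sin δ + cos φ cos δ cos h = -0.086760 + 0.721472 = 0.634712.
Flux = S₀ · cos θ_z = 1361 × 0.634712 = 863.8 W/m².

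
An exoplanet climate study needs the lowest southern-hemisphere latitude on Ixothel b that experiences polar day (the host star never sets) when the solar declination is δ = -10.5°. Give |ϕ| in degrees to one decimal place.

|ϕ| = 79.5°

Polar day requires cos h₀ = −tan ϕ tan δ ≤ −1, i.e. tan ϕ tan δ ≥ 1.
The boundary is |tan ϕ| · |tan δ| = 1, so |ϕ| = 90° − |δ| = 90° − 10.5° = 79.5° in the southern hemisphere.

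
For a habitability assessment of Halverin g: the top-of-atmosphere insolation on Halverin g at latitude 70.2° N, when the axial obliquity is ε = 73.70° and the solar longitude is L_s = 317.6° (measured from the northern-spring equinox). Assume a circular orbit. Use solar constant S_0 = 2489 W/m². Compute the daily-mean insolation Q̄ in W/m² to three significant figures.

Q̄ ≈ 0.00 W/m²

Solar declination: sin δ = sin ε · sin L_s = sin 73.70° × sin 317.6° = -0.64720, so δ = -40.331°.
cos h₀ = −tan(+70.2°) tan(-40.331°) = 2.3581 ≥ 1 ⇒ polar night, h₀ = 0 and Q̄ = 0.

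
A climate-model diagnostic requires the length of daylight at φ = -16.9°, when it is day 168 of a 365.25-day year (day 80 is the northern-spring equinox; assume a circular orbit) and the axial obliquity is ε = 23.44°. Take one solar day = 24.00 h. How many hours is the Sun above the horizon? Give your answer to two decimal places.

10.99 h

Solar longitude: λ_s = 360° × (168 − 80)/365.25 = 86.735°.
sin δ = sin 23.44° × sin 86.735° = 0.39714, so δ = +23.400°.
cos H₀ = −tan φ · tan δ = −tan(-16.9°) × tan(+23.400°) = 0.1315, so H₀ = 1.4389 rad = 82.45°.
Daylight = 2H₀/(2π) × 24.00 h = (1.4389/π) × 24.00 = 10.99 h.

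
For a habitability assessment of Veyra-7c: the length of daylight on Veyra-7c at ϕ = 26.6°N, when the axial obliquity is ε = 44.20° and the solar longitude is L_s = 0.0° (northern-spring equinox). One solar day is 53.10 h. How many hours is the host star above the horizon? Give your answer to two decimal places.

Solar declination: sin δ = sin ε · sin L_s = sin 44.20° × sin 0.0° = 0.00000, so δ = +0.000°.
cos h₀ = −tan ϕ · tan δ = −tan(+26.6°) × tan(+0.000°) = -0.0000, so h₀ = 1.5708 rad = 90.00°.
Daylight = 2h₀/(2π) × 53.10 h = (1.5708/π) × 53.10 = 26.55 h.

26.55 h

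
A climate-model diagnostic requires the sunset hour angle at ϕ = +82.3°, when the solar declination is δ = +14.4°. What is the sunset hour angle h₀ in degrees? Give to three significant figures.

h₀ = 180°

Sunrise equation: cos h₀ = −tan ϕ · tan δ = -1.8990 ≤ −1, so the Sun never sets (polar day) and h₀ = π.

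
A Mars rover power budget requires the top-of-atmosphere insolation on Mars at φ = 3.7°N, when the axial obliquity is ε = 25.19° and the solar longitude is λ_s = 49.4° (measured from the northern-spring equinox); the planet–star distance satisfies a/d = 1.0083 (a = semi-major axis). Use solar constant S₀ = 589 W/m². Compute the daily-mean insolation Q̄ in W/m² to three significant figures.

Q̄ ≈ 186 W/m²

Solar declination: sin δ = sin ε · sin λ_s = sin 25.19° × sin 49.4° = 0.32316, so δ = +18.854°.
cos H₀ = −tan(+3.7°) tan(+18.854°) = -0.0221, H₀ = 1.5929 rad.
Bracket: H₀ sin φ sin δ + cos φ cos δ sin H₀ = 1.5929×0.06453×0.32316 + 0.99792×0.94634×0.99976 = 0.033218 + 0.944145 = 0.977363.
Inverse-square distance factor (a/d)² = 1.0083² = 1.016669.
Q̄ = (S₀/π) × 1.016669 × [bracket] = (589/π) × 1.016669 × 0.977363 = 186.3 W/m².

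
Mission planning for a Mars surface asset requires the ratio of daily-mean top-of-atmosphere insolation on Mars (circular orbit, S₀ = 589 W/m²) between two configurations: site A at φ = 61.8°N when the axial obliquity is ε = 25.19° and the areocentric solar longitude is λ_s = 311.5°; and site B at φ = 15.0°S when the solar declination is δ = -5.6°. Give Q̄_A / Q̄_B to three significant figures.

— Configuration A (φ=+61.8°):
sin δ = sin 25.19° × sin 311.5° = -0.31877, so δ = -18.589°.
cos H₀ = −tan(+61.8°) tan(-18.589°) = 0.6272, H₀ = 0.8928 rad.
Bracket: H₀ sin φ sin δ + cos φ cos δ sin H₀ = 0.8928×0.88130×-0.31877 + 0.47255×0.94783×0.77884 = -0.250816 + 0.348840 = 0.098024.
Q̄ = (S₀/π) × [bracket] = (589/π) × 0.098024 = 18.378 W/m².
— Configuration B (φ=-15.0°):
cos H₀ = −tan(-15.0°) tan(-5.600°) = -0.0263, H₀ = 1.5971 rad.
Bracket: H₀ sin φ sin δ + cos φ cos δ sin H₀ = 1.5971×-0.25882×-0.09758 + 0.96593×0.99523×0.99965 = 0.040336 + 0.960986 = 1.001322.
Q̄ = (S₀/π) × [bracket] = (589/π) × 1.001322 = 187.73 W/m².
Ratio Q̄_A / Q̄_B = 18.378 / 187.73 = 0.09790.

Q̄_A / Q̄_B ≈ 0.0979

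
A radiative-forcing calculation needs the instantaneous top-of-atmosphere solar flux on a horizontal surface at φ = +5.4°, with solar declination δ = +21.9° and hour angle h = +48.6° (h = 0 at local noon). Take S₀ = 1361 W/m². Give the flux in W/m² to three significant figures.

879 W/m²

cos θ_z = sin φ sin δ + cos φ cos δ cos h = 0.035101 + 0.610866 = 0.645967.
Flux = S₀ · cos θ_z = 1361 × 0.645967 = 879.2 W/m².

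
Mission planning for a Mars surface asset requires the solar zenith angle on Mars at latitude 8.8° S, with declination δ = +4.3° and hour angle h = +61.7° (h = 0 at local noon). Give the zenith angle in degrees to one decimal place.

cos θ_z = sin φ sin δ + cos φ cos δ cos h = -0.011471 + 0.467189 = 0.455718.
θ_z = arccos(0.455718) = 62.9°.

θ_z = 62.9°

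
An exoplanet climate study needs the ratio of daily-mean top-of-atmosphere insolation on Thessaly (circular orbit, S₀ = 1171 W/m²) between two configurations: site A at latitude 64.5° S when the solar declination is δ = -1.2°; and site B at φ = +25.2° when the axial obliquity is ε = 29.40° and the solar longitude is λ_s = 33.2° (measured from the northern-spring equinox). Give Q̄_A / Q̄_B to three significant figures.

— Configuration A (φ=-64.5°):
cos H₀ = −tan(-64.5°) tan(-1.200°) = -0.0439, H₀ = 1.6147 rad.
Bracket: H₀ sin φ sin δ + cos φ cos δ sin H₀ = 1.6147×-0.90259×-0.02094 + 0.43051×0.99978×0.99904 = 0.030518 + 0.430002 = 0.460520.
Q̄ = (S₀/π) × [bracket] = (1171/π) × 0.460520 = 171.65 W/m².
— Configuration B (φ=+25.2°):
Solar declination: sin δ = sin ε · sin λ_s = sin 29.40° × sin 33.2° = 0.26880, so δ = +15.593°.
cos H₀ = −tan(+25.2°) tan(+15.593°) = -0.1313, H₀ = 1.7025 rad.
Bracket: H₀ sin φ sin δ + cos φ cos δ sin H₀ = 1.7025×0.42578×0.26880 + 0.90483×0.96320×0.99134 = 0.194851 + 0.863985 = 1.058836.
Q̄ = (S₀/π) × [bracket] = (1171/π) × 1.058836 = 394.67 W/m².
Ratio Q̄_A / Q̄_B = 171.65 / 394.67 = 0.4349.

Q̄_A / Q̄_B ≈ 0.435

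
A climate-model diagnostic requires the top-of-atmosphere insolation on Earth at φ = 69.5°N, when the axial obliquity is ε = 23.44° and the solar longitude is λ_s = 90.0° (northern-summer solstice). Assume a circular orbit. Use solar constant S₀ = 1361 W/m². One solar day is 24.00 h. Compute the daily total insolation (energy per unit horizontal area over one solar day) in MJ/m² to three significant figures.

43.8 MJ/m²

Solar declination: sin δ = sin ε · sin λ_s = sin 23.44° × sin 90.0° = 0.39779, so δ = +23.440°.
cos H₀ = −tan(+69.5°) tan(+23.440°) = -1.1596 ≤ −1 ⇒ polar day, H₀ = π.
Bracket: H₀ sin φ sin δ + cos φ cos δ sin H₀ = 3.1416×0.93667×0.39779 + 0.35021×0.91748×0.00000 = 1.170554 + 0.000000 = 1.170554.
Q̄ = (S₀/π) × [bracket] = (1361/π) × 1.170554 = 507.11 W/m².
Daily total = Q̄ × 24.00 h × 3600 s/h = 507.11 × 24.00 × 3600 / 10⁶ = 43.81 MJ/m².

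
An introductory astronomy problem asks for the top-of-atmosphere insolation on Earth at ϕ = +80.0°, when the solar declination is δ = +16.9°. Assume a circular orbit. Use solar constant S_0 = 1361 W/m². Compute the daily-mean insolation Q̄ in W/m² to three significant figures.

cos h₀ = −tan(+80.0°) tan(+16.900°) = -1.7231 ≤ −1 ⇒ polar day, h₀ = π.
Bracket: h₀ sin ϕ sin δ + cos ϕ cos δ sin h₀ = 3.1416×0.98481×0.29070 + 0.17365×0.95681×0.00000 = 0.899391 + 0.000000 = 0.899391.
Q̄ = (S_0/π) × [bracket] = (1361/π) × 0.899391 = 389.6 W/m².

Q̄ ≈ 390 W/m²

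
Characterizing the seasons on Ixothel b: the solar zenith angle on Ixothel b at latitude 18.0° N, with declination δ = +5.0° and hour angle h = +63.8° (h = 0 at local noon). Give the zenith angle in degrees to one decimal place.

θ_z = 63.6°

cos θ_z = sin ϕ sin δ + cos ϕ cos δ cos h = 0.026933 + 0.418299 = 0.445232.
θ_z = arccos(0.445232) = 63.6°.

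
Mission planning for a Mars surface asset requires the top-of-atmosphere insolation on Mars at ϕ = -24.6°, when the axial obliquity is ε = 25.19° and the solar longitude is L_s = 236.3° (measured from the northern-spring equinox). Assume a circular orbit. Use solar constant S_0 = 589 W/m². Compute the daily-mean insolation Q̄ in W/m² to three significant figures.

Solar declination: sin δ = sin ε · sin L_s = sin 25.19° × sin 236.3° = -0.35410, so δ = -20.738°.
cos h₀ = −tan(-24.6°) tan(-20.738°) = -0.1734, h₀ = 1.7450 rad.
Bracket: h₀ sin ϕ sin δ + cos ϕ cos δ sin h₀ = 1.7450×-0.41628×-0.35410 + 0.90924×0.93521×0.98486 = 0.257221 + 0.837456 = 1.094677.
Q̄ = (S_0/π) × [bracket] = (589/π) × 1.094677 = 205.2 W/m².

Q̄ ≈ 205 W/m²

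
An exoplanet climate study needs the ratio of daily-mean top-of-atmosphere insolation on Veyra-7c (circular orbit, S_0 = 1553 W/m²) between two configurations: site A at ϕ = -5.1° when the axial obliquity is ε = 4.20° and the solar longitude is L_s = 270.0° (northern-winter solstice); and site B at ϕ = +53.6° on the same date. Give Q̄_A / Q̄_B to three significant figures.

Q̄_A / Q̄_B ≈ 2.00

— Configuration A (ϕ=-5.1°):
Solar declination: sin δ = sin ε · sin L_s = sin 4.20° × sin 270.0° = -0.07324, so δ = -4.200°.
cos h₀ = −tan(-5.1°) tan(-4.200°) = -0.0066, h₀ = 1.5774 rad.
Bracket: h₀ sin ϕ sin δ + cos ϕ cos δ sin h₀ = 1.5774×-0.08889×-0.07324 + 0.99604×0.99731×0.99998 = 0.010269 + 0.993341 = 1.003610.
Q̄ = (S_0/π) × [bracket] = (1553/π) × 1.003610 = 496.12 W/m².
— Configuration B (ϕ=+53.6°):
cos h₀ = −tan(+53.6°) tan(-4.200°) = 0.0996, h₀ = 1.4710 rad.
Bracket: h₀ sin ϕ sin δ + cos ϕ cos δ sin h₀ = 1.4710×0.80489×-0.07324 + 0.59342×0.99731×0.99503 = -0.086716 + 0.588882 = 0.502166.
Q̄ = (S_0/π) × [bracket] = (1553/π) × 0.502166 = 248.24 W/m².
Ratio Q̄_A / Q̄_B = 496.12 / 248.24 = 1.999.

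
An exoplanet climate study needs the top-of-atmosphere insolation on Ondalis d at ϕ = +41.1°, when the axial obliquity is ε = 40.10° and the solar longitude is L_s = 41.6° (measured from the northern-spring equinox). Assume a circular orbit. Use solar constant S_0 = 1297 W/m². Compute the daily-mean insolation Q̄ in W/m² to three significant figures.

Q̄ ≈ 488 W/m²

Solar declination: sin δ = sin ε · sin L_s = sin 40.10° × sin 41.6° = 0.42765, so δ = +25.319°.
cos h₀ = −tan(+41.1°) tan(+25.319°) = -0.4127, h₀ = 1.9962 rad.
Bracket: h₀ sin ϕ sin δ + cos ϕ cos δ sin h₀ = 1.9962×0.65738×0.42765 + 0.75356×0.90394×0.91086 = 0.561189 + 0.620453 = 1.181642.
Q̄ = (S_0/π) × [bracket] = (1297/π) × 1.181642 = 487.8 W/m².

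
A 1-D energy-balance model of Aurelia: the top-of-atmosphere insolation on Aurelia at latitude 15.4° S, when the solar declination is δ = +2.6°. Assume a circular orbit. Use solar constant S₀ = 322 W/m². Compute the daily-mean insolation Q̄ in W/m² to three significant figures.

Q̄ ≈ 96.8 W/m²

cos H₀ = −tan(-15.4°) tan(+2.600°) = 0.0125, H₀ = 1.5583 rad.
Bracket: H₀ sin φ sin δ + cos φ cos δ sin H₀ = 1.5583×-0.26556×0.04536 + 0.96410×0.99897×0.99992 = -0.018771 + 0.963030 = 0.944259.
Q̄ = (S₀/π) × [bracket] = (322/π) × 0.944259 = 96.78 W/m².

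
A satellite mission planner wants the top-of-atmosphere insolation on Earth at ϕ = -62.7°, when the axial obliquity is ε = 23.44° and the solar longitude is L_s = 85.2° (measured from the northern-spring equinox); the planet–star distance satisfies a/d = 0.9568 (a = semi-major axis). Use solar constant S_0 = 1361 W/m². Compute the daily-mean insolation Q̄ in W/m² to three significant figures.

Q̄ ≈ 10.5 W/m²

Solar declination: sin δ = sin ε · sin L_s = sin 23.44° × sin 85.2° = 0.39639, so δ = +23.353°.
cos h₀ = −tan(-62.7°) tan(+23.353°) = 0.8365, h₀ = 0.5799 rad.
Bracket: h₀ sin ϕ sin δ + cos ϕ cos δ sin h₀ = 0.5799×-0.88862×0.39639 + 0.45865×0.91808×0.54793 = -0.204264 + 0.230721 = 0.026457.
Inverse-square distance factor (a/d)² = 0.9568² = 0.915466.
Q̄ = (S_0/π) × 0.915466 × [bracket] = (1361/π) × 0.915466 × 0.026457 = 10.49 W/m².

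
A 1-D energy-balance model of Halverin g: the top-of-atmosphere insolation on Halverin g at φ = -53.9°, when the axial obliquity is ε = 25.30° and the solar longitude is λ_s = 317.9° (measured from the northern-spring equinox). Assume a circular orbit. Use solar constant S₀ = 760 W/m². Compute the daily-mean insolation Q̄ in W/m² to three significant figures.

Q̄ ≈ 236 W/m²

Solar declination: sin δ = sin ε · sin λ_s = sin 25.30° × sin 317.9° = -0.28651, so δ = -16.649°.
cos H₀ = −tan(-53.9°) tan(-16.649°) = -0.4101, H₀ = 1.9934 rad.
Bracket: H₀ sin φ sin δ + cos φ cos δ sin H₀ = 1.9934×-0.80799×-0.28651 + 0.58920×0.95808×0.91204 = 0.461467 + 0.514847 = 0.976314.
Q̄ = (S₀/π) × [bracket] = (760/π) × 0.976314 = 236.2 W/m².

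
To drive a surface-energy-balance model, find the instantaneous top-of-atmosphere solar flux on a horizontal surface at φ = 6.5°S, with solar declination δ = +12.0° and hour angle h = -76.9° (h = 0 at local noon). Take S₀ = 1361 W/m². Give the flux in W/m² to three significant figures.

268 W/m²

cos θ_z = sin φ sin δ + cos φ cos δ cos h = -0.023536 + 0.220273 = 0.196737.
Flux = S₀ · cos θ_z = 1361 × 0.196737 = 267.8 W/m².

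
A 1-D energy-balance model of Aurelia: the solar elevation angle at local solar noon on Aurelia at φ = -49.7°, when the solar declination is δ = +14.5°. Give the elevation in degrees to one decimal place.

25.8°

At local noon the hour angle is zero, so the zenith angle equals |φ − δ| = |-49.7° − (+14.500°)| = 64.200°.
Elevation = 90° − 64.200° = 25.8°.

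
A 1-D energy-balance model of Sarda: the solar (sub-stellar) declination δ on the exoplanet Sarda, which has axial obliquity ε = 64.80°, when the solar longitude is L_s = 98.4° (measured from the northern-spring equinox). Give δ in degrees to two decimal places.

δ = +63.52°

sin δ = sin ε · sin L_s = sin 64.80° × sin 98.4° = 0.895120.
δ = arcsin(0.895120) = +63.52°.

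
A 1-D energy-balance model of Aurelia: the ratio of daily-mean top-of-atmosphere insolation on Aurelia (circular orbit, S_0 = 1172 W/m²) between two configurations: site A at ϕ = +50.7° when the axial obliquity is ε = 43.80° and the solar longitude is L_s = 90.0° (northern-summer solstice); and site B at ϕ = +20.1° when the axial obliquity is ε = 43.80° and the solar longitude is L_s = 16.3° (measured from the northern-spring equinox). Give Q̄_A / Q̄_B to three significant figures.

— Configuration A (ϕ=+50.7°):
Solar declination: sin δ = sin ε · sin L_s = sin 43.80° × sin 90.0° = 0.69214, so δ = +43.800°.
cos h₀ = −tan(+50.7°) tan(+43.800°) = -1.1716 ≤ −1 ⇒ polar day, h₀ = π.
Bracket: h₀ sin ϕ sin δ + cos ϕ cos δ sin h₀ = 3.1416×0.77384×0.69214 + 0.63338×0.72176×0.00000 = 1.682659 + 0.000000 = 1.682659.
Q̄ = (S_0/π) × [bracket] = (1172/π) × 1.682659 = 627.73 W/m².
— Configuration B (ϕ=+20.1°):
Solar declination: sin δ = sin ε · sin L_s = sin 43.80° × sin 16.3° = 0.19426, so δ = +11.202°.
cos h₀ = −tan(+20.1°) tan(+11.202°) = -0.0725, h₀ = 1.6433 rad.
Bracket: h₀ sin ϕ sin δ + cos ϕ cos δ sin h₀ = 1.6433×0.34366×0.19426 + 0.93909×0.98095×0.99737 = 0.109706 + 0.918778 = 1.028484.
Q̄ = (S_0/π) × [bracket] = (1172/π) × 1.028484 = 383.69 W/m².
Ratio Q̄_A / Q̄_B = 627.73 / 383.69 = 1.636.

Q̄_A / Q̄_B ≈ 1.64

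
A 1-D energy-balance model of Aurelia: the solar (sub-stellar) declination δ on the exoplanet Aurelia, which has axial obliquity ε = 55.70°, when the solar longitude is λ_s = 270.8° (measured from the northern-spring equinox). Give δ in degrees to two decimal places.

δ = -55.69°

sin δ = sin ε · sin λ_s = sin 55.70° × sin 270.8° = -0.826018.
δ = arcsin(-0.826018) = -55.69°.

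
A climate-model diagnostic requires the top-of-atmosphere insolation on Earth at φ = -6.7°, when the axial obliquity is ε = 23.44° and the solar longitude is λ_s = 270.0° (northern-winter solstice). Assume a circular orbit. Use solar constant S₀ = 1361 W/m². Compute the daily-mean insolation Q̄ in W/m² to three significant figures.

Solar declination: sin δ = sin ε · sin λ_s = sin 23.44° × sin 270.0° = -0.39779, so δ = -23.440°.
cos H₀ = −tan(-6.7°) tan(-23.440°) = -0.0509, H₀ = 1.6218 rad.
Bracket: H₀ sin φ sin δ + cos φ cos δ sin H₀ = 1.6218×-0.11667×-0.39779 + 0.99317×0.91748×0.99870 = 0.075268 + 0.910029 = 0.985297.
Q̄ = (S₀/π) × [bracket] = (1361/π) × 0.985297 = 426.9 W/m².

Q̄ ≈ 427 W/m²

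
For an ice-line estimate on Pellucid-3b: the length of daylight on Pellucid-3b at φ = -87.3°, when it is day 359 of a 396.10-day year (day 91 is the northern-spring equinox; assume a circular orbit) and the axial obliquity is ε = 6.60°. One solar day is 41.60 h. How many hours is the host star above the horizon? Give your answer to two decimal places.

41.60 h

Solar longitude: λ_s = 360° × (359 − 91)/396.10 = 243.575°.
sin δ = sin 6.60° × sin 243.575° = -0.10293, so δ = -5.908°.
Sunrise equation: cos H₀ = −tan φ · tan δ = -2.1942 ≤ −1, so the host star never sets (polar day) and H₀ = π.
Daylight = 2H₀/(2π) × 41.60 h = (3.1416/π) × 41.60 = 41.60 h.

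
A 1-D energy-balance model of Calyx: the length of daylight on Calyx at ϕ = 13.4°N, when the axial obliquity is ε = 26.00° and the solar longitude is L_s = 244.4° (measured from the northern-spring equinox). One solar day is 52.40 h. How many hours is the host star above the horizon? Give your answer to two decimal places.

Solar declination: sin δ = sin ε · sin L_s = sin 26.00° × sin 244.4° = -0.39534, so δ = -23.287°.
cos h₀ = −tan ϕ · tan δ = −tan(+13.4°) × tan(-23.287°) = 0.1025, so h₀ = 1.4681 rad = 84.11°.
Daylight = 2h₀/(2π) × 52.40 h = (1.4681/π) × 52.40 = 24.49 h.

24.49 h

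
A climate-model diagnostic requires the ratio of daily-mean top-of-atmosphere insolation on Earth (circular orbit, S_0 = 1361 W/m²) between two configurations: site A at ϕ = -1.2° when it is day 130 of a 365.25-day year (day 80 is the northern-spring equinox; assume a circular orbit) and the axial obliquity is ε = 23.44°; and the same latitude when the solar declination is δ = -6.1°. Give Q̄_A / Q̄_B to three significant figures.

— Configuration A (ϕ=-1.2°):
Solar longitude: L_s = 360° × (130 − 80)/365.25 = 49.281°.
sin δ = sin 23.44° × sin 49.281° = 0.30149, so δ = +17.547°.
cos h₀ = −tan(-1.2°) tan(+17.547°) = 0.0066, h₀ = 1.5642 rad.
Bracket: h₀ sin ϕ sin δ + cos ϕ cos δ sin h₀ = 1.5642×-0.02094×0.30149 + 0.99978×0.95347×0.99998 = -0.009875 + 0.953241 = 0.943366.
Q̄ = (S_0/π) × [bracket] = (1361/π) × 0.943366 = 408.68 W/m².
— Configuration B (ϕ=-1.2°):
cos h₀ = −tan(-1.2°) tan(-6.100°) = -0.0022, h₀ = 1.5730 rad.
Bracket: h₀ sin ϕ sin δ + cos ϕ cos δ sin h₀ = 1.5730×-0.02094×-0.10626 + 0.99978×0.99434×1.00000 = 0.003500 + 0.994121 = 0.997621.
Q̄ = (S_0/π) × [bracket] = (1361/π) × 0.997621 = 432.19 W/m².
Ratio Q̄_A / Q̄_B = 408.68 / 432.19 = 0.9456.

Q̄_A / Q̄_B ≈ 0.946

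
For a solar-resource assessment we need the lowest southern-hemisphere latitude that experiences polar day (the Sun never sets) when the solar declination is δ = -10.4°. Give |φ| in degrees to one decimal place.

Polar day requires cos H₀ = −tan φ tan δ ≤ −1, i.e. tan φ tan δ ≥ 1.
The boundary is |tan φ| · |tan δ| = 1, so |φ| = 90° − |δ| = 90° − 10.4° = 79.6° in the southern hemisphere.

|φ| = 79.6°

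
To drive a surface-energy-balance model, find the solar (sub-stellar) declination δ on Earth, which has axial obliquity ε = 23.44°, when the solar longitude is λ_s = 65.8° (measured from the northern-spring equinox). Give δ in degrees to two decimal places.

sin δ = sin ε · sin λ_s = sin 23.44° × sin 65.8° = 0.362831.
δ = arcsin(0.362831) = +21.27°.

δ = +21.27°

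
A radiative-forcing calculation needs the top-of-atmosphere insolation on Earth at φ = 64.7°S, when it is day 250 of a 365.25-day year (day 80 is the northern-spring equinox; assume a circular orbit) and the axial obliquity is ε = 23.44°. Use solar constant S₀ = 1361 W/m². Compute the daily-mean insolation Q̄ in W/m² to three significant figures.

Q̄ ≈ 135 W/m²

Solar longitude: λ_s = 360° × (250 − 80)/365.25 = 167.556°.
sin δ = sin 23.44° × sin 167.556° = 0.08571, so δ = +4.917°.
cos H₀ = −tan(-64.7°) tan(+4.917°) = 0.1820, H₀ = 1.3878 rad.
Bracket: H₀ sin φ sin δ + cos φ cos δ sin H₀ = 1.3878×-0.90408×0.08571 + 0.42736×0.99632×0.98330 = -0.107539 + 0.418677 = 0.311138.
Q̄ = (S₀/π) × [bracket] = (1361/π) × 0.311138 = 134.8 W/m².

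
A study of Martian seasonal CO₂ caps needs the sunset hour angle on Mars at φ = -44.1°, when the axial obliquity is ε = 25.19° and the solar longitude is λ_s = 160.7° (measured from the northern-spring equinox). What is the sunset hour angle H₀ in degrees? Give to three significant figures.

Solar declination: sin δ = sin ε · sin λ_s = sin 25.19° × sin 160.7° = 0.14067, so δ = +8.087°.
cos H₀ = −tan φ · tan δ = −tan(-44.1°) × tan(+8.087°) = 0.1377, so H₀ = 1.4327 rad = 82.09°.

H₀ = 82.1°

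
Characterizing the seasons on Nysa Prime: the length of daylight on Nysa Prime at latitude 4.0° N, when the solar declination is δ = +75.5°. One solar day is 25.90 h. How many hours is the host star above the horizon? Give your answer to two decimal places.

15.21 h

cos h₀ = −tan ϕ · tan δ = −tan(+4.0°) × tan(+75.500°) = -0.2704, so h₀ = 1.8446 rad = 105.69°.
Daylight = 2h₀/(2π) × 25.90 h = (1.8446/π) × 25.90 = 15.21 h.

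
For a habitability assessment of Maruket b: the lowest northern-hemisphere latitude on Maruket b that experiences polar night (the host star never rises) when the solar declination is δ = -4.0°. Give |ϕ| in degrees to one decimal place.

|ϕ| = 86.0°

Polar night requires cos h₀ = −tan ϕ tan δ ≥ 1, i.e. tan ϕ tan δ ≤ −1.
The boundary is |tan ϕ| · |tan δ| = 1, so |ϕ| = 90° − |δ| = 90° − 4.0° = 86.0° in the northern hemisphere.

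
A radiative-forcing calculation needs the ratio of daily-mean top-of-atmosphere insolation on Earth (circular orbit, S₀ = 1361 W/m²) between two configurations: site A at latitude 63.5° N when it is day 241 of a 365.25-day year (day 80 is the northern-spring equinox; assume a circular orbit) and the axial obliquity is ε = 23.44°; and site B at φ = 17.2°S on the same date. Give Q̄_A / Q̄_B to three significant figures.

Q̄_A / Q̄_B ≈ 0.755

— Configuration A (φ=+63.5°):
Solar longitude: λ_s = 360° × (241 − 80)/365.25 = 158.686°.
sin δ = sin 23.44° × sin 158.686° = 0.14459, so δ = +8.313°.
cos H₀ = −tan(+63.5°) tan(+8.313°) = -0.2931, H₀ = 1.8682 rad.
Bracket: H₀ sin φ sin δ + cos φ cos δ sin H₀ = 1.8682×0.89493×0.14459 + 0.44620×0.98949×0.95609 = 0.241741 + 0.422124 = 0.663865.
Q̄ = (S₀/π) × [bracket] = (1361/π) × 0.663865 = 287.60 W/m².
— Configuration B (φ=-17.2°):
cos H₀ = −tan(-17.2°) tan(+8.313°) = 0.0452, H₀ = 1.5255 rad.
Bracket: H₀ sin φ sin δ + cos φ cos δ sin H₀ = 1.5255×-0.29571×0.14459 + 0.95528×0.98949×0.99898 = -0.065225 + 0.944276 = 0.879051.
Q̄ = (S₀/π) × [bracket] = (1361/π) × 0.879051 = 380.82 W/m².
Ratio Q̄_A / Q̄_B = 287.60 / 380.82 = 0.7552.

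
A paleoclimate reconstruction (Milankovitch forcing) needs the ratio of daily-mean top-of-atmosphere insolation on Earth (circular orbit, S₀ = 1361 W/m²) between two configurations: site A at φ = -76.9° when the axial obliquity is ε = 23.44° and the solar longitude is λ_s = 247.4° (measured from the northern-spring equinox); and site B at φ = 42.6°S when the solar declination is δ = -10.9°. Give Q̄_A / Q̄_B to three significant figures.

Q̄_A / Q̄_B ≈ 1.20

— Configuration A (φ=-76.9°):
Solar declination: sin δ = sin ε · sin λ_s = sin 23.44° × sin 247.4° = -0.36724, so δ = -21.546°.
cos H₀ = −tan(-76.9°) tan(-21.546°) = -1.6967 ≤ −1 ⇒ polar day, H₀ = π.
Bracket: H₀ sin φ sin δ + cos φ cos δ sin H₀ = 3.1416×-0.97398×-0.36724 + 0.22665×0.93013×0.00000 = 1.123701 + 0.000000 = 1.123701.
Q̄ = (S₀/π) × [bracket] = (1361/π) × 1.123701 = 486.81 W/m².
— Configuration B (φ=-42.6°):
cos H₀ = −tan(-42.6°) tan(-10.900°) = -0.1771, H₀ = 1.7488 rad.
Bracket: H₀ sin φ sin δ + cos φ cos δ sin H₀ = 1.7488×-0.67688×-0.18910 + 0.73610×0.98196×0.98420 = 0.223843 + 0.711400 = 0.935243.
Q̄ = (S₀/π) × [bracket] = (1361/π) × 0.935243 = 405.17 W/m².
Ratio Q̄_A / Q̄_B = 486.81 / 405.17 = 1.201.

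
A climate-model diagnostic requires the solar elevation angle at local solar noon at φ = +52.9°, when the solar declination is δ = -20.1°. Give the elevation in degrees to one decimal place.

17.0°

At local noon the hour angle is zero, so the zenith angle equals |φ − δ| = |+52.9° − (-20.100°)| = 73.000°.
Elevation = 90° − 73.000° = 17.0°.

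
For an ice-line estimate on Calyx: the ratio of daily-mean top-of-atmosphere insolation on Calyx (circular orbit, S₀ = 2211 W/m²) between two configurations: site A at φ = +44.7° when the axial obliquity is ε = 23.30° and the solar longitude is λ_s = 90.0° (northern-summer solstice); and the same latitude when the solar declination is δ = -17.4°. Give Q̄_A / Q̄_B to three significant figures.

— Configuration A (φ=+44.7°):
Solar declination: sin δ = sin ε · sin λ_s = sin 23.30° × sin 90.0° = 0.39555, so δ = +23.300°.
cos H₀ = −tan(+44.7°) tan(+23.300°) = -0.4262, H₀ = 2.0111 rad.
Bracket: H₀ sin φ sin δ + cos φ cos δ sin H₀ = 2.0111×0.70339×0.39555 + 0.71080×0.91845×0.90464 = 0.559540 + 0.590580 = 1.150120.
Q̄ = (S₀/π) × [bracket] = (2211/π) × 1.150120 = 809.44 W/m².
— Configuration B (φ=+44.7°):
cos H₀ = −tan(+44.7°) tan(-17.400°) = 0.3101, H₀ = 1.2555 rad.
Bracket: H₀ sin φ sin δ + cos φ cos δ sin H₀ = 1.2555×0.70339×-0.29904 + 0.71080×0.95424×0.95070 = -0.264084 + 0.644835 = 0.380751.
Q̄ = (S₀/π) × [bracket] = (2211/π) × 0.380751 = 267.97 W/m².
Ratio Q̄_A / Q̄_B = 809.44 / 267.97 = 3.021.

Q̄_A / Q̄_B ≈ 3.02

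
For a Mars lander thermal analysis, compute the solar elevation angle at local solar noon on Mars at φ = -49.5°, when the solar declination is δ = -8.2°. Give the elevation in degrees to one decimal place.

At local noon the hour angle is zero, so the zenith angle equals |φ − δ| = |-49.5° − (-8.200°)| = 41.300°.
Elevation = 90° − 41.300° = 48.7°.

48.7°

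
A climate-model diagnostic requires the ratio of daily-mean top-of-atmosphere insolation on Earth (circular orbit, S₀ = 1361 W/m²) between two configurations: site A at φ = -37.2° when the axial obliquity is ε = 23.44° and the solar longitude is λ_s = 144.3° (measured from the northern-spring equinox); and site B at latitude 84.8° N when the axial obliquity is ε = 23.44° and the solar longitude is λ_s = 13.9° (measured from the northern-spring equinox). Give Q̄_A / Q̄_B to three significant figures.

Q̄_A / Q̄_B ≈ 1.90

— Configuration A (φ=-37.2°):
Solar declination: sin δ = sin ε · sin λ_s = sin 23.44° × sin 144.3° = 0.23213, so δ = +13.422°.
cos H₀ = −tan(-37.2°) tan(+13.422°) = 0.1811, H₀ = 1.3886 rad.
Bracket: H₀ sin φ sin δ + cos φ cos δ sin H₀ = 1.3886×-0.60460×0.23213 + 0.79653×0.97269×0.98346 = -0.194884 + 0.761962 = 0.567078.
Q̄ = (S₀/π) × [bracket] = (1361/π) × 0.567078 = 245.67 W/m².
— Configuration B (φ=+84.8°):
Solar declination: sin δ = sin ε · sin λ_s = sin 23.44° × sin 13.9° = 0.09556, so δ = +5.484°.
cos H₀ = −tan(+84.8°) tan(+5.484°) = -1.0549 ≤ −1 ⇒ polar day, H₀ = π.
Bracket: H₀ sin φ sin δ + cos φ cos δ sin H₀ = 3.1416×0.99588×0.09556 + 0.09063×0.99542×0.00000 = 0.298974 + 0.000000 = 0.298974.
Q̄ = (S₀/π) × [bracket] = (1361/π) × 0.298974 = 129.52 W/m².
Ratio Q̄_A / Q̄_B = 245.67 / 129.52 = 1.897.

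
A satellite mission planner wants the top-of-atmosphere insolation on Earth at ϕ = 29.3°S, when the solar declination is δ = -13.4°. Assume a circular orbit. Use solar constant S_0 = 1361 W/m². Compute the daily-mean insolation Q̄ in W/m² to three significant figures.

cos h₀ = −tan(-29.3°) tan(-13.400°) = -0.1337, h₀ = 1.7049 rad.
Bracket: h₀ sin ϕ sin δ + cos ϕ cos δ sin h₀ = 1.7049×-0.48938×-0.23175 + 0.87207×0.97278×0.99102 = 0.193359 + 0.840714 = 1.034073.
Q̄ = (S_0/π) × [bracket] = (1361/π) × 1.034073 = 448.0 W/m².

Q̄ ≈ 448 W/m²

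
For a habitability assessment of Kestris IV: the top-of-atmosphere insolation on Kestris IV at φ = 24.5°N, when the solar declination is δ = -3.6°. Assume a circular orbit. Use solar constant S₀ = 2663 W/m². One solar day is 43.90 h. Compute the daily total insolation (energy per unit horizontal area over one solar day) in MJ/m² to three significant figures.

cos H₀ = −tan(+24.5°) tan(-3.600°) = 0.0287, H₀ = 1.5421 rad.
Bracket: H₀ sin φ sin δ + cos φ cos δ sin H₀ = 1.5421×0.41469×-0.06279 + 0.90996×0.99803×0.99959 = -0.040154 + 0.907795 = 0.867641.
Q̄ = (S₀/π) × [bracket] = (2663/π) × 0.867641 = 735.46 W/m².
Daily total = Q̄ × 43.90 h × 3600 s/h = 735.46 × 43.90 × 3600 / 10⁶ = 116.2 MJ/m².

116 MJ/m²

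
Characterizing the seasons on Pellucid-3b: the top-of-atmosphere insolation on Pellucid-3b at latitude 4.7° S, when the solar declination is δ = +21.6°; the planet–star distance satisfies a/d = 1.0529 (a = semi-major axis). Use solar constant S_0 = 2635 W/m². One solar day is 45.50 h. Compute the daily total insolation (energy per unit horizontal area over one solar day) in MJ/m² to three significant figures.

cos h₀ = −tan(-4.7°) tan(+21.600°) = 0.0326, h₀ = 1.5382 rad.
Bracket: h₀ sin ϕ sin δ + cos ϕ cos δ sin h₀ = 1.5382×-0.08194×0.36812 + 0.99664×0.92978×0.99947 = -0.046398 + 0.926165 = 0.879767.
Inverse-square distance factor (a/d)² = 1.0529² = 1.108598.
Q̄ = (S_0/π) × 1.108598 × [bracket] = (2635/π) × 1.108598 × 0.879767 = 818.04 W/m².
Daily total = Q̄ × 45.50 h × 3600 s/h = 818.04 × 45.50 × 3600 / 10⁶ = 134.0 MJ/m².

134 MJ/m²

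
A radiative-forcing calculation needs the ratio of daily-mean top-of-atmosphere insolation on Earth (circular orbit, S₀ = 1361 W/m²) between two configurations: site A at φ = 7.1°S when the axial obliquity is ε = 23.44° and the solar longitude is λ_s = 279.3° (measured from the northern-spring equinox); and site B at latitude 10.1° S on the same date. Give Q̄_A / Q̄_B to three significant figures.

— Configuration A (φ=-7.1°):
Solar declination: sin δ = sin ε · sin λ_s = sin 23.44° × sin 279.3° = -0.39256, so δ = -23.114°.
cos H₀ = −tan(-7.1°) tan(-23.114°) = -0.0532, H₀ = 1.6240 rad.
Bracket: H₀ sin φ sin δ + cos φ cos δ sin H₀ = 1.6240×-0.12360×-0.39256 + 0.99233×0.91973×0.99859 = 0.078797 + 0.911389 = 0.990186.
Q̄ = (S₀/π) × [bracket] = (1361/π) × 0.990186 = 428.97 W/m².
— Configuration B (φ=-10.1°):
cos H₀ = −tan(-10.1°) tan(-23.114°) = -0.0760, H₀ = 1.6469 rad.
Bracket: H₀ sin φ sin δ + cos φ cos δ sin H₀ = 1.6469×-0.17537×-0.39256 + 0.98450×0.91973×0.99711 = 0.113378 + 0.902857 = 1.016235.
Q̄ = (S₀/π) × [bracket] = (1361/π) × 1.016235 = 440.25 W/m².
Ratio Q̄_A / Q̄_B = 428.97 / 440.25 = 0.9744.

Q̄_A / Q̄_B ≈ 0.974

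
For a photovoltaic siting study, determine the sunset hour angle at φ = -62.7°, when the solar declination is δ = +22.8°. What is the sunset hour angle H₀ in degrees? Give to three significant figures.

cos H₀ = −tan φ · tan δ = −tan(-62.7°) × tan(+22.800°) = 0.8144, so H₀ = 0.6190 rad = 35.47°.

H₀ = 35.5°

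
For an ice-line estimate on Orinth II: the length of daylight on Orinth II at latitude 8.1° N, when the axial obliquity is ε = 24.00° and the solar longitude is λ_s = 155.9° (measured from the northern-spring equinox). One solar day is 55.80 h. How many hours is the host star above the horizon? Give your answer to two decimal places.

28.33 h

Solar declination: sin δ = sin ε · sin λ_s = sin 24.00° × sin 155.9° = 0.16608, so δ = +9.560°.
cos H₀ = −tan φ · tan δ = −tan(+8.1°) × tan(+9.560°) = -0.0240, so H₀ = 1.5948 rad = 91.37°.
Daylight = 2H₀/(2π) × 55.80 h = (1.5948/π) × 55.80 = 28.33 h.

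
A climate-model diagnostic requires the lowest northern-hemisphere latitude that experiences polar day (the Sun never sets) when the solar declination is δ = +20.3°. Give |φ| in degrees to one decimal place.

|φ| = 69.7°

Polar day requires cos H₀ = −tan φ tan δ ≤ −1, i.e. tan φ tan δ ≥ 1.
The boundary is |tan φ| · |tan δ| = 1, so |φ| = 90° − |δ| = 90° − 20.3° = 69.7° in the northern hemisphere.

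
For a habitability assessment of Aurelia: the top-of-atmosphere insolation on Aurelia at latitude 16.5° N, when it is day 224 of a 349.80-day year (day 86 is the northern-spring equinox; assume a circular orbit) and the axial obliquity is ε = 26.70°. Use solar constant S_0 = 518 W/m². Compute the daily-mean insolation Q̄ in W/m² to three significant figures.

Q̄ ≈ 173 W/m²

Solar longitude: L_s = 360° × (224 − 86)/349.80 = 142.024°.
sin δ = sin 26.70° × sin 142.024° = 0.27648, so δ = +16.050°.
cos h₀ = −tan(+16.5°) tan(+16.050°) = -0.0852, h₀ = 1.6561 rad.
Bracket: h₀ sin ϕ sin δ + cos ϕ cos δ sin h₀ = 1.6561×0.28402×0.27648 + 0.95882×0.96102×0.99636 = 0.130047 + 0.918091 = 1.048138.
Q̄ = (S_0/π) × [bracket] = (518/π) × 1.048138 = 172.8 W/m².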